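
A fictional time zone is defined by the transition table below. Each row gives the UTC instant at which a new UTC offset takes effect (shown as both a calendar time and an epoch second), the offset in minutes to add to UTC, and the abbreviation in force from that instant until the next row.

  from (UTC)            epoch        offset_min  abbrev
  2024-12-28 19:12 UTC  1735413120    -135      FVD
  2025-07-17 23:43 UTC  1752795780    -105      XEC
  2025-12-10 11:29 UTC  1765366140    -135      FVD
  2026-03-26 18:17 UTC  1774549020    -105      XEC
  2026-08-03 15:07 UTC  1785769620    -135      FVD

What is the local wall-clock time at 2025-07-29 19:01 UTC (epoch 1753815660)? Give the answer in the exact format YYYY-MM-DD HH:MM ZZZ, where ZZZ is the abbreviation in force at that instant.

2025-07-29 17:16 XEC

Query: 2025-07-29 19:01 UTC
Rule 2/5 (XEC, -01:45): 2025-07-17 23:43 UTC ≤ query < 2025-12-10 11:29 UTC
19·60 + 1 - 105 = 1036 min
1036 = 0·1440 + 1036; 1036 = 17·60 + 16 → 17:16, same day
→ 2025-07-29 17:16 XEC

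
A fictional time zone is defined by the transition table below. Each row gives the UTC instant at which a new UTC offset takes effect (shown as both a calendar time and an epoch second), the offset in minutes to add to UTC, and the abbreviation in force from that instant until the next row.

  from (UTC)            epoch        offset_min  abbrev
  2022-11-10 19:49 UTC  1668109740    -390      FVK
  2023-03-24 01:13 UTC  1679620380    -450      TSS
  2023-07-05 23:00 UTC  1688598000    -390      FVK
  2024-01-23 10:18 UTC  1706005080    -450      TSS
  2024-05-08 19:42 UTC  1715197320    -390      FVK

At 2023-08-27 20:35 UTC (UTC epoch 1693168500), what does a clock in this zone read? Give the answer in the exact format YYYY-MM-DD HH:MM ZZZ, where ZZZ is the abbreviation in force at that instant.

2023-08-27 14:05 FVK

Query: 2023-08-27 20:35 UTC
Rule 3/5 (FVK, -06:30): 2023-07-05 23:00 UTC ≤ query < 2024-01-23 10:18 UTC
20·60 + 35 - 390 = 845 min
845 = 0·1440 + 845; 845 = 14·60 + 5 → 14:05, same day
→ 2023-08-27 14:05 FVK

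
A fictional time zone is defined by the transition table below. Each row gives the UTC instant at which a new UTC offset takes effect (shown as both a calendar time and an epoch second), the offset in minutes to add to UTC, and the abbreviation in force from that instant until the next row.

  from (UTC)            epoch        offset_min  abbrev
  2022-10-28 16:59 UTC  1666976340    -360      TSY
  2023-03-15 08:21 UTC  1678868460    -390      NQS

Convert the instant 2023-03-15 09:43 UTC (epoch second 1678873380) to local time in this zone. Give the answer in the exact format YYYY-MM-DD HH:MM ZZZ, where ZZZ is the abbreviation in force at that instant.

2023-03-15 03:13 NQS

Query: 2023-03-15 09:43 UTC
Rule 2/2 (NQS, -06:30): 2023-03-15 08:21 UTC ≤ query < +∞
9·60 + 43 - 390 = 193 min
193 = 0·1440 + 193; 193 = 3·60 + 13 → 03:13, same day
→ 2023-03-15 03:13 NQS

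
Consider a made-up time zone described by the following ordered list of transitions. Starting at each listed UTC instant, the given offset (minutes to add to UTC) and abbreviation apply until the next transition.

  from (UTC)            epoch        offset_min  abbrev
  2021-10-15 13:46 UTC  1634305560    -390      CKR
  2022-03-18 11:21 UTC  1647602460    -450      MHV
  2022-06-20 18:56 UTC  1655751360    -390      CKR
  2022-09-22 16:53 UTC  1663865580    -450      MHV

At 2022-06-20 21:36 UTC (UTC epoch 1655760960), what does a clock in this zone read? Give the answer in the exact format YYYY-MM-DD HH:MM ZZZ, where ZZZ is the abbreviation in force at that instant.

Query: 2022-06-20 21:36 UTC
Rule 3/4 (CKR, -06:30): 2022-06-20 18:56 UTC ≤ query < 2022-09-22 16:53 UTC
21·60 + 36 - 390 = 906 min
906 = 0·1440 + 906; 906 = 15·60 + 6 → 15:06, same day
→ 2022-06-20 15:06 CKR

2022-06-20 15:06 CKR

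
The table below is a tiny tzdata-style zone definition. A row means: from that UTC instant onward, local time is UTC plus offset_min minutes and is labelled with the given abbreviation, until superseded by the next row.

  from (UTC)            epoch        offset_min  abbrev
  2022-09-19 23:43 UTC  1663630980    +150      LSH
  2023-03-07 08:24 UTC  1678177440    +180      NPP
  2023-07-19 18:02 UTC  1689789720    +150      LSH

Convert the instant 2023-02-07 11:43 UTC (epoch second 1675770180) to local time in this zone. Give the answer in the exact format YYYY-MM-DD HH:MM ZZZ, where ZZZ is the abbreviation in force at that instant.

Query: 2023-02-07 11:43 UTC
Rule 1/3 (LSH, +02:30): 2022-09-19 23:43 UTC ≤ query < 2023-03-07 08:24 UTC
11·60 + 43 + 150 = 853 min
853 = 0·1440 + 853; 853 = 14·60 + 13 → 14:13, same day
→ 2023-02-07 14:13 LSH

2023-02-07 14:13 LSH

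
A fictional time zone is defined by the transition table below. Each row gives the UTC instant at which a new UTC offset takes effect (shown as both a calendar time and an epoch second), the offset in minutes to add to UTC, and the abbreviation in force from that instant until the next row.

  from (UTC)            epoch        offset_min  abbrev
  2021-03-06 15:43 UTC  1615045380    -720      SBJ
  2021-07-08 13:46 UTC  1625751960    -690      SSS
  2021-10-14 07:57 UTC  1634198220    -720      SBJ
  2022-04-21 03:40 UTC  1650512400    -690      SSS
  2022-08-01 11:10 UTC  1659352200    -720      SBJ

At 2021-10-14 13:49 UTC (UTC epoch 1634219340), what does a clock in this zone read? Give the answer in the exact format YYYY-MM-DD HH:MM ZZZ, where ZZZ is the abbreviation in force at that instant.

Query: 2021-10-14 13:49 UTC
Rule 3/5 (SBJ, -12:00): 2021-10-14 07:57 UTC ≤ query < 2022-04-21 03:40 UTC
13·60 + 49 - 720 = 109 min
109 = 0·1440 + 109; 109 = 1·60 + 49 → 01:49, same day
→ 2021-10-14 01:49 SBJ

2021-10-14 01:49 SBJ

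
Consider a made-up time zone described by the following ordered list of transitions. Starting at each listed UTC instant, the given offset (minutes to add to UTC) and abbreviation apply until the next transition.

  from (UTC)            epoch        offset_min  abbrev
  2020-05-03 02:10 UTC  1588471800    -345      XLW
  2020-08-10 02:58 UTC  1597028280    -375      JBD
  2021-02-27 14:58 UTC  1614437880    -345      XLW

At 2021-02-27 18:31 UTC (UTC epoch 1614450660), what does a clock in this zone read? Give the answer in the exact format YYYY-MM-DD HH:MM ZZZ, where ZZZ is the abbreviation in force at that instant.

Query: 2021-02-27 18:31 UTC
Rule 3/3 (XLW, -05:45): 2021-02-27 14:58 UTC ≤ query < +∞
18·60 + 31 - 345 = 766 min
766 = 0·1440 + 766; 766 = 12·60 + 46 → 12:46, same day
→ 2021-02-27 12:46 XLW

2021-02-27 12:46 XLW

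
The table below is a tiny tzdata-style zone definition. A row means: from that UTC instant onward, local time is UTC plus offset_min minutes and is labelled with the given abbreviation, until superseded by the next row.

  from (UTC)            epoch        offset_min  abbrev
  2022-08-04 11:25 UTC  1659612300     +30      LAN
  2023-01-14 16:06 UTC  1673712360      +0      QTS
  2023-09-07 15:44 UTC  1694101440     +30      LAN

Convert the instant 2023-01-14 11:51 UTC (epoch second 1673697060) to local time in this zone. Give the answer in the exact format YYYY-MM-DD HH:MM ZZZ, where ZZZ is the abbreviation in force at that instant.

2023-01-14 12:21 LAN

Query: 2023-01-14 11:51 UTC
Rule 1/3 (LAN, +00:30): 2022-08-04 11:25 UTC ≤ query < 2023-01-14 16:06 UTC
11·60 + 51 + 30 = 741 min
741 = 0·1440 + 741; 741 = 12·60 + 21 → 12:21, same day
→ 2023-01-14 12:21 LAN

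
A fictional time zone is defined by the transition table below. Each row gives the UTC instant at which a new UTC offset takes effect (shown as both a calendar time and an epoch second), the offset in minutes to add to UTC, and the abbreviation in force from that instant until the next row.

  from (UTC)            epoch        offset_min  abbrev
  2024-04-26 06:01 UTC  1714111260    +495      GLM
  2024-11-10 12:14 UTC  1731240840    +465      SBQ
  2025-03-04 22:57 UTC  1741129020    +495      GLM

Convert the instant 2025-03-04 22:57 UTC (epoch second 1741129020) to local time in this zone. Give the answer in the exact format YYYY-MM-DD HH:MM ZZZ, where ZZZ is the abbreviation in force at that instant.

2025-03-05 07:12 GLM

Query: 2025-03-04 22:57 UTC
Rule 3/3 (GLM, +08:15): 2025-03-04 22:57 UTC ≤ query < +∞
22·60 + 57 + 495 = 1872 min
1872 = 1·1440 + 432; 432 = 7·60 + 12 → 07:12, 2025-03-04 + 1 day = 2025-03-05
→ 2025-03-05 07:12 GLM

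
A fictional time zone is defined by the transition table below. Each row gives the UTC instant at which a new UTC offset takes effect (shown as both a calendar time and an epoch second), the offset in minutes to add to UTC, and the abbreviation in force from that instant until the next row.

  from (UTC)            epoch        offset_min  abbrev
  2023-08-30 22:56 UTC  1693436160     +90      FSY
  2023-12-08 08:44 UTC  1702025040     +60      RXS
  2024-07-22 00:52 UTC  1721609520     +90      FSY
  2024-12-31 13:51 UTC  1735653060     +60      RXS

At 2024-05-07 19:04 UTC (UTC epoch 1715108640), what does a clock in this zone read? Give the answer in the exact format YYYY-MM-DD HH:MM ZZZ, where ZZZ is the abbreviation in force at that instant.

Query: 2024-05-07 19:04 UTC
Rule 2/4 (RXS, +01:00): 2023-12-08 08:44 UTC ≤ query < 2024-07-22 00:52 UTC
19·60 + 4 + 60 = 1204 min
1204 = 0·1440 + 1204; 1204 = 20·60 + 4 → 20:04, same day
→ 2024-05-07 20:04 RXS

2024-05-07 20:04 RXS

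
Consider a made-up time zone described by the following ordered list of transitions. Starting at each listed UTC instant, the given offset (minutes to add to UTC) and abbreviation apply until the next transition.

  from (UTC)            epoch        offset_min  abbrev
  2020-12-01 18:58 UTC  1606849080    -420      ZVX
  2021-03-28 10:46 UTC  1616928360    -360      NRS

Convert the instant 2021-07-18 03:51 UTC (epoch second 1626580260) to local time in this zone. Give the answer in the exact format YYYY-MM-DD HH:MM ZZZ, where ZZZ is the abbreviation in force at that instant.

2021-07-17 21:51 NRS

Query: 2021-07-18 03:51 UTC
Rule 2/2 (NRS, -06:00): 2021-03-28 10:46 UTC ≤ query < +∞
3·60 + 51 - 360 = -129 min
-129 = -1·1440 + 1311; 1311 = 21·60 + 51 → 21:51, 2021-07-18 - 1 day = 2021-07-17
→ 2021-07-17 21:51 NRS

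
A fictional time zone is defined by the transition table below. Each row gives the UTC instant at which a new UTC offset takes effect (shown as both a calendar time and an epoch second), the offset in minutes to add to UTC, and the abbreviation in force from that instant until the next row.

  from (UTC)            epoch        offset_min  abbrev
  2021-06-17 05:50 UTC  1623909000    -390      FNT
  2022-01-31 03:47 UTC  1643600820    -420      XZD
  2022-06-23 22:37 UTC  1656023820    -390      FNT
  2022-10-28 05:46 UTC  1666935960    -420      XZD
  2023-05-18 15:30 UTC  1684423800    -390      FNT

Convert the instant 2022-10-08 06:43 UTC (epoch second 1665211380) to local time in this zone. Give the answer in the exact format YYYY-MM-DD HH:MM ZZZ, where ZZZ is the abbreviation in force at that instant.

Query: 2022-10-08 06:43 UTC
Rule 3/5 (FNT, -06:30): 2022-06-23 22:37 UTC ≤ query < 2022-10-28 05:46 UTC
6·60 + 43 - 390 = 13 min
13 = 0·1440 + 13; 13 = 0·60 + 13 → 00:13, same day
→ 2022-10-08 00:13 FNT

2022-10-08 00:13 FNT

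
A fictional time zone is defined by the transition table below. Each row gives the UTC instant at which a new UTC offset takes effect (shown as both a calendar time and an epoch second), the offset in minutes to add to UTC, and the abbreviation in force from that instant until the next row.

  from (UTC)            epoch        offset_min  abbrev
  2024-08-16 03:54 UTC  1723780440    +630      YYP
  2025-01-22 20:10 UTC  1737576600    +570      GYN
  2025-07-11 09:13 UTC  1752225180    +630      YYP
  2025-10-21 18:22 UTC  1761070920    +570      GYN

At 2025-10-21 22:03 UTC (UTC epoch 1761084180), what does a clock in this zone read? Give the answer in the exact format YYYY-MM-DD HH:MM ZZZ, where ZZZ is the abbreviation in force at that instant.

Query: 2025-10-21 22:03 UTC
Rule 4/4 (GYN, +09:30): 2025-10-21 18:22 UTC ≤ query < +∞
22·60 + 3 + 570 = 1893 min
1893 = 1·1440 + 453; 453 = 7·60 + 33 → 07:33, 2025-10-21 + 1 day = 2025-10-22
→ 2025-10-22 07:33 GYN

2025-10-22 07:33 GYN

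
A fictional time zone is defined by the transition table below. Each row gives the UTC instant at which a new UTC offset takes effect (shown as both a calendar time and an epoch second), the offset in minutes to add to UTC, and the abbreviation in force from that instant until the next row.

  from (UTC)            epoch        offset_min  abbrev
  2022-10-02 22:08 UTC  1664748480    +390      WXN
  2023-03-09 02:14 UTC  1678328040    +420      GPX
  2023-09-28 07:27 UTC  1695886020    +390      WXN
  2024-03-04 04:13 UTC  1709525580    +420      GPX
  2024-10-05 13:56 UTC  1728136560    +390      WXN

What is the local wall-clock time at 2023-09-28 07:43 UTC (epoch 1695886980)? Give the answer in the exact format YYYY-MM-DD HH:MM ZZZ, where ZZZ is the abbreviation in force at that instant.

Query: 2023-09-28 07:43 UTC
Rule 3/5 (WXN, +06:30): 2023-09-28 07:27 UTC ≤ query < 2024-03-04 04:13 UTC
7·60 + 43 + 390 = 853 min
853 = 0·1440 + 853; 853 = 14·60 + 13 → 14:13, same day
→ 2023-09-28 14:13 WXN

2023-09-28 14:13 WXN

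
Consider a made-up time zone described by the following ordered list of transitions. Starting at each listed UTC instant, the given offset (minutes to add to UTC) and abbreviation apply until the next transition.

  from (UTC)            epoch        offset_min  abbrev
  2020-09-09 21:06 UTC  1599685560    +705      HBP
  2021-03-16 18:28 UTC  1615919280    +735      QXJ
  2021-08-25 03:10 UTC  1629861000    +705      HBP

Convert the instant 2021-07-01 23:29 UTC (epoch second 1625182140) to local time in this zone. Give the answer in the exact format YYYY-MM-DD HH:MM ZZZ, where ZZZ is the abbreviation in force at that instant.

Query: 2021-07-01 23:29 UTC
Rule 2/3 (QXJ, +12:15): 2021-03-16 18:28 UTC ≤ query < 2021-08-25 03:10 UTC
23·60 + 29 + 735 = 2144 min
2144 = 1·1440 + 704; 704 = 11·60 + 44 → 11:44, 2021-07-01 + 1 day = 2021-07-02
→ 2021-07-02 11:44 QXJ

2021-07-02 11:44 QXJ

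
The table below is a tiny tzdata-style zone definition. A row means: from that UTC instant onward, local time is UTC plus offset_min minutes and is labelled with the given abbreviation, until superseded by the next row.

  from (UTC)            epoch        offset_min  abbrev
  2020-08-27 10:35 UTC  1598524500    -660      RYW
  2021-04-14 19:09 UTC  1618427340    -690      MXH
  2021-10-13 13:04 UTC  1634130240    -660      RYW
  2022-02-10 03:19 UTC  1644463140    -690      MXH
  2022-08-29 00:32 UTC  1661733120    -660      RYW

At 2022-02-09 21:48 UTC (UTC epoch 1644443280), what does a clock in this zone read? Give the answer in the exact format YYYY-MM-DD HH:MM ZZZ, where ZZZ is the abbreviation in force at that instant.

2022-02-09 10:48 RYW

Query: 2022-02-09 21:48 UTC
Rule 3/5 (RYW, -11:00): 2021-10-13 13:04 UTC ≤ query < 2022-02-10 03:19 UTC
21·60 + 48 - 660 = 648 min
648 = 0·1440 + 648; 648 = 10·60 + 48 → 10:48, same day
→ 2022-02-09 10:48 RYW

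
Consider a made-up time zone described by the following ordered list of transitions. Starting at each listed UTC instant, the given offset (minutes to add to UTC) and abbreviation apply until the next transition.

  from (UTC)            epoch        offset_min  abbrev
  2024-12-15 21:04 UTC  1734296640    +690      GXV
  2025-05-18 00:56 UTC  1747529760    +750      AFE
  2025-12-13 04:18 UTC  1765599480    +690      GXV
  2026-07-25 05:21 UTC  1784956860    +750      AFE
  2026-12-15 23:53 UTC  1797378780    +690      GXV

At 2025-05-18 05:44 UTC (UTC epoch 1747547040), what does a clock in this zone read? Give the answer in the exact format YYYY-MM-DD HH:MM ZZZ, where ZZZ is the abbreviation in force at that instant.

2025-05-18 18:14 AFE

Query: 2025-05-18 05:44 UTC
Rule 2/5 (AFE, +12:30): 2025-05-18 00:56 UTC ≤ query < 2025-12-13 04:18 UTC
5·60 + 44 + 750 = 1094 min
1094 = 0·1440 + 1094; 1094 = 18·60 + 14 → 18:14, same day
→ 2025-05-18 18:14 AFE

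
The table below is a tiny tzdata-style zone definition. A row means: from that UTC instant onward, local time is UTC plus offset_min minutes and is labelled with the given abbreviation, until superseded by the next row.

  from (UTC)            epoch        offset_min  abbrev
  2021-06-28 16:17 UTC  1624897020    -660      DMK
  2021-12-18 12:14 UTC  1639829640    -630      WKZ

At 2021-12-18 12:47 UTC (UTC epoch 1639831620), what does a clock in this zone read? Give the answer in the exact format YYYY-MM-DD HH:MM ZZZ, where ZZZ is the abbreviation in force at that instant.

2021-12-18 02:17 WKZ

Query: 2021-12-18 12:47 UTC
Rule 2/2 (WKZ, -10:30): 2021-12-18 12:14 UTC ≤ query < +∞
12·60 + 47 - 630 = 137 min
137 = 0·1440 + 137; 137 = 2·60 + 17 → 02:17, same day
→ 2021-12-18 02:17 WKZ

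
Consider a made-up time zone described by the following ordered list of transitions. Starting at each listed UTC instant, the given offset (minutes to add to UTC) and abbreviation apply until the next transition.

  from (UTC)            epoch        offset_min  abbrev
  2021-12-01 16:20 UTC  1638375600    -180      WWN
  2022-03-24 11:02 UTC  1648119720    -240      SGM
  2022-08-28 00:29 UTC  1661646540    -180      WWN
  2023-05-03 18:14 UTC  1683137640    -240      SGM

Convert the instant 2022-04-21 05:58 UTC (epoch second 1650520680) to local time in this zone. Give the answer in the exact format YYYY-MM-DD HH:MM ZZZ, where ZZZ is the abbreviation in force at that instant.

2022-04-21 01:58 SGM

Query: 2022-04-21 05:58 UTC
Rule 2/4 (SGM, -04:00): 2022-03-24 11:02 UTC ≤ query < 2022-08-28 00:29 UTC
5·60 + 58 - 240 = 118 min
118 = 0·1440 + 118; 118 = 1·60 + 58 → 01:58, same day
→ 2022-04-21 01:58 SGM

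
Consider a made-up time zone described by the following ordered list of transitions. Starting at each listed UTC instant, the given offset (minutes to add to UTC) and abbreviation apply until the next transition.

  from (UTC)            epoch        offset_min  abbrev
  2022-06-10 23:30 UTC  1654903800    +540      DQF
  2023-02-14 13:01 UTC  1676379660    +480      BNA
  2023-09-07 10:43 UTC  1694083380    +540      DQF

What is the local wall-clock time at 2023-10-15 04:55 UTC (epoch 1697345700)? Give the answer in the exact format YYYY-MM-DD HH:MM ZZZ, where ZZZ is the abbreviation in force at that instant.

2023-10-15 13:55 DQF

Query: 2023-10-15 04:55 UTC
Rule 3/3 (DQF, +09:00): 2023-09-07 10:43 UTC ≤ query < +∞
4·60 + 55 + 540 = 835 min
835 = 0·1440 + 835; 835 = 13·60 + 55 → 13:55, same day
→ 2023-10-15 13:55 DQF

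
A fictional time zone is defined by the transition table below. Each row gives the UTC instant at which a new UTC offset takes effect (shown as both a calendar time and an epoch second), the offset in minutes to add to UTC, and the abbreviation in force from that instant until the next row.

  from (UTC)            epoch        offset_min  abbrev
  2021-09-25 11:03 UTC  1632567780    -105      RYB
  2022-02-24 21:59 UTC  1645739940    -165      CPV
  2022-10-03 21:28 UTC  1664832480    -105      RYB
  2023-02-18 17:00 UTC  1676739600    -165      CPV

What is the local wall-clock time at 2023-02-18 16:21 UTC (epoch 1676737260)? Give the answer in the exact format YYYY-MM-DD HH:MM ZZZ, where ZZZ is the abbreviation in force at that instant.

Query: 2023-02-18 16:21 UTC
Rule 3/4 (RYB, -01:45): 2022-10-03 21:28 UTC ≤ query < 2023-02-18 17:00 UTC
16·60 + 21 - 105 = 876 min
876 = 0·1440 + 876; 876 = 14·60 + 36 → 14:36, same day
→ 2023-02-18 14:36 RYB

2023-02-18 14:36 RYB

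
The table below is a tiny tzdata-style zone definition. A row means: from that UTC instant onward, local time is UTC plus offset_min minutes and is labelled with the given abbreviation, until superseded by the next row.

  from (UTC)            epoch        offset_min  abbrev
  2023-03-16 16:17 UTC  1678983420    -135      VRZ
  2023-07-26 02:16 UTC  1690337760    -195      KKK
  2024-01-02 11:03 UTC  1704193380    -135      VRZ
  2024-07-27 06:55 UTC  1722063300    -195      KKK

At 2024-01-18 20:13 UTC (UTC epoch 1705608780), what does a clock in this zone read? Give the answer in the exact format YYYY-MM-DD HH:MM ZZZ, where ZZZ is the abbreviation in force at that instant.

Query: 2024-01-18 20:13 UTC
Rule 3/4 (VRZ, -02:15): 2024-01-02 11:03 UTC ≤ query < 2024-07-27 06:55 UTC
20·60 + 13 - 135 = 1078 min
1078 = 0·1440 + 1078; 1078 = 17·60 + 58 → 17:58, same day
→ 2024-01-18 17:58 VRZ

2024-01-18 17:58 VRZ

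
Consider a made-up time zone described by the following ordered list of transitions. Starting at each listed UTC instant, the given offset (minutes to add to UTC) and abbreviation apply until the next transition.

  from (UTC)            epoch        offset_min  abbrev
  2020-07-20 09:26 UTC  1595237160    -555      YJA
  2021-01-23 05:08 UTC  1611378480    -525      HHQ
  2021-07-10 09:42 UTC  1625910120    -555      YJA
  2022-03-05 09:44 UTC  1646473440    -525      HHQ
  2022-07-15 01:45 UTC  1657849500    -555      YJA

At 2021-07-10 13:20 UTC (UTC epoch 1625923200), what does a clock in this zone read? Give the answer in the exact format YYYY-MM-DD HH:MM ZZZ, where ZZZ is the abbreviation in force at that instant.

2021-07-10 04:05 YJA

Query: 2021-07-10 13:20 UTC
Rule 3/5 (YJA, -09:15): 2021-07-10 09:42 UTC ≤ query < 2022-03-05 09:44 UTC
13·60 + 20 - 555 = 245 min
245 = 0·1440 + 245; 245 = 4·60 + 5 → 04:05, same day
→ 2021-07-10 04:05 YJA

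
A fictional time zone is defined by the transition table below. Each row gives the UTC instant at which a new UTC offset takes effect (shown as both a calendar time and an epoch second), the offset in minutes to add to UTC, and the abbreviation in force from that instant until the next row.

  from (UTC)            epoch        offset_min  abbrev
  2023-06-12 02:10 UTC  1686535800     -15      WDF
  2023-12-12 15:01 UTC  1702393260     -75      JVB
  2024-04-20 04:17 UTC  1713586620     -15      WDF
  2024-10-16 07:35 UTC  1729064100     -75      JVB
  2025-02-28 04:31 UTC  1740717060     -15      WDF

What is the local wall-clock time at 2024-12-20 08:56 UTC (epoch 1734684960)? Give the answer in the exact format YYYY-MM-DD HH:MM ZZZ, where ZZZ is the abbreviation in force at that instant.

2024-12-20 07:41 JVB

Query: 2024-12-20 08:56 UTC
Rule 4/5 (JVB, -01:15): 2024-10-16 07:35 UTC ≤ query < 2025-02-28 04:31 UTC
8·60 + 56 - 75 = 461 min
461 = 0·1440 + 461; 461 = 7·60 + 41 → 07:41, same day
→ 2024-12-20 07:41 JVB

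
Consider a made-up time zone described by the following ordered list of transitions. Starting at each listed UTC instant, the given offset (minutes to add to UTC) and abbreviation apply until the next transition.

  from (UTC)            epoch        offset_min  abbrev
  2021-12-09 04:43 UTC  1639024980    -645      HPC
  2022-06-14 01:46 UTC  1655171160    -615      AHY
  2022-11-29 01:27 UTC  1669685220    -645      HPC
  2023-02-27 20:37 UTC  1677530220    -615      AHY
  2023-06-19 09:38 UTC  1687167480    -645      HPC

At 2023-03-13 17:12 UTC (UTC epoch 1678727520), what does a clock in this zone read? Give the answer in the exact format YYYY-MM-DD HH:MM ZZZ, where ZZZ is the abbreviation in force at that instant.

Query: 2023-03-13 17:12 UTC
Rule 4/5 (AHY, -10:15): 2023-02-27 20:37 UTC ≤ query < 2023-06-19 09:38 UTC
17·60 + 12 - 615 = 417 min
417 = 0·1440 + 417; 417 = 6·60 + 57 → 06:57, same day
→ 2023-03-13 06:57 AHY

2023-03-13 06:57 AHY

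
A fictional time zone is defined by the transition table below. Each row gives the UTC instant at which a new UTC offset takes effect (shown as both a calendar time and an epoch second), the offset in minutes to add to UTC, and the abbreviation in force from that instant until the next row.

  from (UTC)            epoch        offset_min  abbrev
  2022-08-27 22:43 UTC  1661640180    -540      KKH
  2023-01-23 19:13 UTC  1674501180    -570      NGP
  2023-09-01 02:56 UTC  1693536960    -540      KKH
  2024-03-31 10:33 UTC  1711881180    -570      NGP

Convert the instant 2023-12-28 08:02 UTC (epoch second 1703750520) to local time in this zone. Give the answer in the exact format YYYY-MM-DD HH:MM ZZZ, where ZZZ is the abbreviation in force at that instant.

Query: 2023-12-28 08:02 UTC
Rule 3/4 (KKH, -09:00): 2023-09-01 02:56 UTC ≤ query < 2024-03-31 10:33 UTC
8·60 + 2 - 540 = -58 min
-58 = -1·1440 + 1382; 1382 = 23·60 + 2 → 23:02, 2023-12-28 - 1 day = 2023-12-27
→ 2023-12-27 23:02 KKH

2023-12-27 23:02 KKH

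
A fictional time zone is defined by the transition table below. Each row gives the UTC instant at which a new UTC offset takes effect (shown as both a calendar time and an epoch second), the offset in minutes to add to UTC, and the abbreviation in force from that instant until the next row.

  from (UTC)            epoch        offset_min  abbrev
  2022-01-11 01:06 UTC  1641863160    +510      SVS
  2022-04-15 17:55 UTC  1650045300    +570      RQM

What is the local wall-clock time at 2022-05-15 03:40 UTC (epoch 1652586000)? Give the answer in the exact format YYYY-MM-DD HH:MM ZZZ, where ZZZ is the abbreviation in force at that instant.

Query: 2022-05-15 03:40 UTC
Rule 2/2 (RQM, +09:30): 2022-04-15 17:55 UTC ≤ query < +∞
3·60 + 40 + 570 = 790 min
790 = 0·1440 + 790; 790 = 13·60 + 10 → 13:10, same day
→ 2022-05-15 13:10 RQM

2022-05-15 13:10 RQM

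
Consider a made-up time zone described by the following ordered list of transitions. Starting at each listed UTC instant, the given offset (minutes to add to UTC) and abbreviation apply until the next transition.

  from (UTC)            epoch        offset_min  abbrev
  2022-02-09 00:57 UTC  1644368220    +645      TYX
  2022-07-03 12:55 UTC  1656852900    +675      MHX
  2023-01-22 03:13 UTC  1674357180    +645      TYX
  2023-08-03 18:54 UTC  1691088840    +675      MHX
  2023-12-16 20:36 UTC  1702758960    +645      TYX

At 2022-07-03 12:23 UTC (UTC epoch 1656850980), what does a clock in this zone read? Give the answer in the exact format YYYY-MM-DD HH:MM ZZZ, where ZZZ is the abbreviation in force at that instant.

2022-07-03 23:08 TYX

Query: 2022-07-03 12:23 UTC
Rule 1/5 (TYX, +10:45): 2022-02-09 00:57 UTC ≤ query < 2022-07-03 12:55 UTC
12·60 + 23 + 645 = 1388 min
1388 = 0·1440 + 1388; 1388 = 23·60 + 8 → 23:08, same day
→ 2022-07-03 23:08 TYX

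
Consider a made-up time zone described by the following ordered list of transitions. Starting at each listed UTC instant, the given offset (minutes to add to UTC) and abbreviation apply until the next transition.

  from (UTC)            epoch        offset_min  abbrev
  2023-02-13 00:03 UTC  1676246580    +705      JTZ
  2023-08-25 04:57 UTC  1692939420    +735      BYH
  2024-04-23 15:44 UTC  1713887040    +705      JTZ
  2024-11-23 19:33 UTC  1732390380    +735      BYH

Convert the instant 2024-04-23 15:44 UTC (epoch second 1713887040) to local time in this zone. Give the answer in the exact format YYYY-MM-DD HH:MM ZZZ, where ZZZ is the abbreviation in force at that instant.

2024-04-24 03:29 JTZ

Query: 2024-04-23 15:44 UTC
Rule 3/4 (JTZ, +11:45): 2024-04-23 15:44 UTC ≤ query < 2024-11-23 19:33 UTC
15·60 + 44 + 705 = 1649 min
1649 = 1·1440 + 209; 209 = 3·60 + 29 → 03:29, 2024-04-23 + 1 day = 2024-04-24
→ 2024-04-24 03:29 JTZ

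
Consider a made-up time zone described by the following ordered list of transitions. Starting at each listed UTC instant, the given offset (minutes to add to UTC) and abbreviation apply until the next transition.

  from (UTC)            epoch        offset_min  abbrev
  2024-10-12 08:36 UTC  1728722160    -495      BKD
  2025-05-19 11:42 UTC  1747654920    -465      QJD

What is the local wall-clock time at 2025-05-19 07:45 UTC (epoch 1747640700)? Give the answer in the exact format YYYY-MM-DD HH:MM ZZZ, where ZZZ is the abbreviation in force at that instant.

2025-05-18 23:30 BKD

Query: 2025-05-19 07:45 UTC
Rule 1/2 (BKD, -08:15): 2024-10-12 08:36 UTC ≤ query < 2025-05-19 11:42 UTC
7·60 + 45 - 495 = -30 min
-30 = -1·1440 + 1410; 1410 = 23·60 + 30 → 23:30, 2025-05-19 - 1 day = 2025-05-18
→ 2025-05-18 23:30 BKD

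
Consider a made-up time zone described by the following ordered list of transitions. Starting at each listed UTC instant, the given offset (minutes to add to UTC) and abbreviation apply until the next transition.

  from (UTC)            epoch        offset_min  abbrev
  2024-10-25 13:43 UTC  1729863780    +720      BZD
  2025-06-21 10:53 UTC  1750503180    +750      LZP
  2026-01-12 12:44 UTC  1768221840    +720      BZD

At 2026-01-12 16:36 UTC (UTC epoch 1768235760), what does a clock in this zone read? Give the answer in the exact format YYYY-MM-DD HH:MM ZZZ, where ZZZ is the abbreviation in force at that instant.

Query: 2026-01-12 16:36 UTC
Rule 3/3 (BZD, +12:00): 2026-01-12 12:44 UTC ≤ query < +∞
16·60 + 36 + 720 = 1716 min
1716 = 1·1440 + 276; 276 = 4·60 + 36 → 04:36, 2026-01-12 + 1 day = 2026-01-13
→ 2026-01-13 04:36 BZD

2026-01-13 04:36 BZD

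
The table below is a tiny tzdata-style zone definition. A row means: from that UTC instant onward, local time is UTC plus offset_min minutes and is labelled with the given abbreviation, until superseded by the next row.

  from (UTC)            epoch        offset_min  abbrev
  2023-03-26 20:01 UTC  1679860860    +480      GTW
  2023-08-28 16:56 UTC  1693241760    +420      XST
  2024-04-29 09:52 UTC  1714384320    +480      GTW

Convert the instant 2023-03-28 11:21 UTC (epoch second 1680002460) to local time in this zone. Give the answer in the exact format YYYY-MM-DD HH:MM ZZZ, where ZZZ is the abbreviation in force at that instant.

2023-03-28 19:21 GTW

Query: 2023-03-28 11:21 UTC
Rule 1/3 (GTW, +08:00): 2023-03-26 20:01 UTC ≤ query < 2023-08-28 16:56 UTC
11·60 + 21 + 480 = 1161 min
1161 = 0·1440 + 1161; 1161 = 19·60 + 21 → 19:21, same day
→ 2023-03-28 19:21 GTW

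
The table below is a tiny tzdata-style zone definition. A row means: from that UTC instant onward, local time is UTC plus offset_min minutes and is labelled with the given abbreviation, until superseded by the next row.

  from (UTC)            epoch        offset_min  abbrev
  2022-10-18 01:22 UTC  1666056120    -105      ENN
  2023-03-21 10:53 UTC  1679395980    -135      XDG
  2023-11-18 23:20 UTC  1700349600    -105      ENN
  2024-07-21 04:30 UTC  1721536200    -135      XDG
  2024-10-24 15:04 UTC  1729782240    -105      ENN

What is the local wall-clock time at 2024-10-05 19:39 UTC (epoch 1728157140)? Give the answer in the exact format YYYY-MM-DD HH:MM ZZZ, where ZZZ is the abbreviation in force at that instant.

2024-10-05 17:24 XDG

Query: 2024-10-05 19:39 UTC
Rule 4/5 (XDG, -02:15): 2024-07-21 04:30 UTC ≤ query < 2024-10-24 15:04 UTC
19·60 + 39 - 135 = 1044 min
1044 = 0·1440 + 1044; 1044 = 17·60 + 24 → 17:24, same day
→ 2024-10-05 17:24 XDG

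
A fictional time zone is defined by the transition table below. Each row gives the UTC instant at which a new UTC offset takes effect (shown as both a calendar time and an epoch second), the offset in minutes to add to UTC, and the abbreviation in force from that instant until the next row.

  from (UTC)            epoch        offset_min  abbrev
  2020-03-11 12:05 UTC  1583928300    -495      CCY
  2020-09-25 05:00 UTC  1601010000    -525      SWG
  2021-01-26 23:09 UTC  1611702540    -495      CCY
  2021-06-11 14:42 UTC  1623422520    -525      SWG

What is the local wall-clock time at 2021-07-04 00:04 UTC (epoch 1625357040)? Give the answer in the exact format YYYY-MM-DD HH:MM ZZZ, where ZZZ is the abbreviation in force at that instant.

2021-07-03 15:19 SWG

Query: 2021-07-04 00:04 UTC
Rule 4/4 (SWG, -08:45): 2021-06-11 14:42 UTC ≤ query < +∞
0·60 + 4 - 525 = -521 min
-521 = -1·1440 + 919; 919 = 15·60 + 19 → 15:19, 2021-07-04 - 1 day = 2021-07-03
→ 2021-07-03 15:19 SWG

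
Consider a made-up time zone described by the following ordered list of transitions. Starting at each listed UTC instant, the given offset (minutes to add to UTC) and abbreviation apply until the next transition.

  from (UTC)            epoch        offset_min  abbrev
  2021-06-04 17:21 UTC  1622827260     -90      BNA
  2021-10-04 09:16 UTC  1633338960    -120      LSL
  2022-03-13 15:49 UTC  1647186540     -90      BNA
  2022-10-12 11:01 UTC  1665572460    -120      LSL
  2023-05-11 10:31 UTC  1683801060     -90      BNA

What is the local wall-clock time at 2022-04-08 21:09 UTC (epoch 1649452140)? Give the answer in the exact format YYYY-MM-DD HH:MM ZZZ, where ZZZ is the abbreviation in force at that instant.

2022-04-08 19:39 BNA

Query: 2022-04-08 21:09 UTC
Rule 3/5 (BNA, -01:30): 2022-03-13 15:49 UTC ≤ query < 2022-10-12 11:01 UTC
21·60 + 9 - 90 = 1179 min
1179 = 0·1440 + 1179; 1179 = 19·60 + 39 → 19:39, same day
→ 2022-04-08 19:39 BNA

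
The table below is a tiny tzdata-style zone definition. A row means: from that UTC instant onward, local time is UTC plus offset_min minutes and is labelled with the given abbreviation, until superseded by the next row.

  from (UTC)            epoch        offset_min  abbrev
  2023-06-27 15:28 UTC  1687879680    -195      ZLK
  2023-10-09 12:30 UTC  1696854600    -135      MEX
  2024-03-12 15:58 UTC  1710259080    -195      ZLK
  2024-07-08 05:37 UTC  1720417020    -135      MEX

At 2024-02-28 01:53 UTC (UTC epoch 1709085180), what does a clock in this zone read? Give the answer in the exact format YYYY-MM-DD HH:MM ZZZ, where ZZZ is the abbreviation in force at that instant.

2024-02-27 23:38 MEX

Query: 2024-02-28 01:53 UTC
Rule 2/4 (MEX, -02:15): 2023-10-09 12:30 UTC ≤ query < 2024-03-12 15:58 UTC
1·60 + 53 - 135 = -22 min
-22 = -1·1440 + 1418; 1418 = 23·60 + 38 → 23:38, 2024-02-28 - 1 day = 2024-02-27
→ 2024-02-27 23:38 MEX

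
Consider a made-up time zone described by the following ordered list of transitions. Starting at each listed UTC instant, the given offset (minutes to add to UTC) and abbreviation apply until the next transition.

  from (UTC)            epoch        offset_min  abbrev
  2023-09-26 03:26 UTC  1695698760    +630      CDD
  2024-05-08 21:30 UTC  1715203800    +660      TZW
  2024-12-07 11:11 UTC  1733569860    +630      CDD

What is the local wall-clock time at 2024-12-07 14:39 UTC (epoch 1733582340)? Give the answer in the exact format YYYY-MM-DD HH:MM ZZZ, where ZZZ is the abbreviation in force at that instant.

2024-12-08 01:09 CDD

Query: 2024-12-07 14:39 UTC
Rule 3/3 (CDD, +10:30): 2024-12-07 11:11 UTC ≤ query < +∞
14·60 + 39 + 630 = 1509 min
1509 = 1·1440 + 69; 69 = 1·60 + 9 → 01:09, 2024-12-07 + 1 day = 2024-12-08
→ 2024-12-08 01:09 CDD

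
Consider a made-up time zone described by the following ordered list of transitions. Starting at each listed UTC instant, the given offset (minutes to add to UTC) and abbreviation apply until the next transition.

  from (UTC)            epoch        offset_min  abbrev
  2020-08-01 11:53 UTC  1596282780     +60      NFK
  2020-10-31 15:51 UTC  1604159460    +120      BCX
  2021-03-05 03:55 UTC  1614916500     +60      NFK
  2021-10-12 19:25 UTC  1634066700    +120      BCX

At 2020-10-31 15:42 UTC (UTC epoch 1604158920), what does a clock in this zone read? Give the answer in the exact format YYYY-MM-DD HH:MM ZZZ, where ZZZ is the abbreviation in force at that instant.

2020-10-31 16:42 NFK

Query: 2020-10-31 15:42 UTC
Rule 1/4 (NFK, +01:00): 2020-08-01 11:53 UTC ≤ query < 2020-10-31 15:51 UTC
15·60 + 42 + 60 = 1002 min
1002 = 0·1440 + 1002; 1002 = 16·60 + 42 → 16:42, same day
→ 2020-10-31 16:42 NFK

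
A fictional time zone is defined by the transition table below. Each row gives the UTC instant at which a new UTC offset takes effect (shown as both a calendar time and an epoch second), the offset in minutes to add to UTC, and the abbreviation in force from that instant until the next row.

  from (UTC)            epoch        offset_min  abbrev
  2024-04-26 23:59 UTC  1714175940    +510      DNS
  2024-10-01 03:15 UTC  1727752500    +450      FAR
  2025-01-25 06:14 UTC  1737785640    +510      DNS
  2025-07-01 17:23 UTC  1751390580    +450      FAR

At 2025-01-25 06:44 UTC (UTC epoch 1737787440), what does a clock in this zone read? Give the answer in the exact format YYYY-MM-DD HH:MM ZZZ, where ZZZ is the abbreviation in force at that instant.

2025-01-25 15:14 DNS

Query: 2025-01-25 06:44 UTC
Rule 3/4 (DNS, +08:30): 2025-01-25 06:14 UTC ≤ query < 2025-07-01 17:23 UTC
6·60 + 44 + 510 = 914 min
914 = 0·1440 + 914; 914 = 15·60 + 14 → 15:14, same day
→ 2025-01-25 15:14 DNS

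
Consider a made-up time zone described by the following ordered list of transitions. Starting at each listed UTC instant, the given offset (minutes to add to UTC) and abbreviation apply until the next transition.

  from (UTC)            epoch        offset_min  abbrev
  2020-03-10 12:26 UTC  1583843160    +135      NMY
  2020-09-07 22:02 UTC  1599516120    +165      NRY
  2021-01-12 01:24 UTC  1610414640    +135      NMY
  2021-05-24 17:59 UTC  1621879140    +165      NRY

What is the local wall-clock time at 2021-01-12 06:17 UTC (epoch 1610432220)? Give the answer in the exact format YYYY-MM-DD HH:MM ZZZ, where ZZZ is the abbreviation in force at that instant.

Query: 2021-01-12 06:17 UTC
Rule 3/4 (NMY, +02:15): 2021-01-12 01:24 UTC ≤ query < 2021-05-24 17:59 UTC
6·60 + 17 + 135 = 512 min
512 = 0·1440 + 512; 512 = 8·60 + 32 → 08:32, same day
→ 2021-01-12 08:32 NMY

2021-01-12 08:32 NMY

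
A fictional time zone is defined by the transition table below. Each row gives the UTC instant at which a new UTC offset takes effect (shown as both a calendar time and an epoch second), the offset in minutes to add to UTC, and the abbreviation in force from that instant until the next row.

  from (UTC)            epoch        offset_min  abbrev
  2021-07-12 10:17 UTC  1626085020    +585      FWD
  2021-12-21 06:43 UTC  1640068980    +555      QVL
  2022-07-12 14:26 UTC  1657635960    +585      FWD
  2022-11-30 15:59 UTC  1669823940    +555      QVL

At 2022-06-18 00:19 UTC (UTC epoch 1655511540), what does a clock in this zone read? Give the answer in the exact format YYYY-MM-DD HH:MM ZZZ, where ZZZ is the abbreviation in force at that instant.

2022-06-18 09:34 QVL

Query: 2022-06-18 00:19 UTC
Rule 2/4 (QVL, +09:15): 2021-12-21 06:43 UTC ≤ query < 2022-07-12 14:26 UTC
0·60 + 19 + 555 = 574 min
574 = 0·1440 + 574; 574 = 9·60 + 34 → 09:34, same day
→ 2022-06-18 09:34 QVL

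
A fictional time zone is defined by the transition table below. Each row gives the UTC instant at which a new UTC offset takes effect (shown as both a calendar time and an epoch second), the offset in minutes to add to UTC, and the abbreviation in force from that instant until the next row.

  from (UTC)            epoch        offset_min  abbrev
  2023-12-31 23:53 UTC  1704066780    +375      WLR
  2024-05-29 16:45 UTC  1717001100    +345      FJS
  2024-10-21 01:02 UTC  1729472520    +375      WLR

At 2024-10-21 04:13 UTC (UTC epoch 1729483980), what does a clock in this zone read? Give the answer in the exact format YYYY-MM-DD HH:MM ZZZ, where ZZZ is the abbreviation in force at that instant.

Query: 2024-10-21 04:13 UTC
Rule 3/3 (WLR, +06:15): 2024-10-21 01:02 UTC ≤ query < +∞
4·60 + 13 + 375 = 628 min
628 = 0·1440 + 628; 628 = 10·60 + 28 → 10:28, same day
→ 2024-10-21 10:28 WLR

2024-10-21 10:28 WLR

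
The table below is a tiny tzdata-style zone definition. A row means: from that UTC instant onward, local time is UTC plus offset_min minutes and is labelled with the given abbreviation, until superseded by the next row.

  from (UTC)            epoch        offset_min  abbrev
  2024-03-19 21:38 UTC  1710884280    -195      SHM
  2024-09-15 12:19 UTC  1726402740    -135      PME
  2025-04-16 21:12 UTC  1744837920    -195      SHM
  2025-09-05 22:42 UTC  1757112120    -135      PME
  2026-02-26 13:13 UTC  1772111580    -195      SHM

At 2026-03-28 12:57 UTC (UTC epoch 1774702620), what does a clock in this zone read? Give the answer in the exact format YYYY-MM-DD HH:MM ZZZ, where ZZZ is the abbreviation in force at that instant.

2026-03-28 09:42 SHM

Query: 2026-03-28 12:57 UTC
Rule 5/5 (SHM, -03:15): 2026-02-26 13:13 UTC ≤ query < +∞
12·60 + 57 - 195 = 582 min
582 = 0·1440 + 582; 582 = 9·60 + 42 → 09:42, same day
→ 2026-03-28 09:42 SHM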